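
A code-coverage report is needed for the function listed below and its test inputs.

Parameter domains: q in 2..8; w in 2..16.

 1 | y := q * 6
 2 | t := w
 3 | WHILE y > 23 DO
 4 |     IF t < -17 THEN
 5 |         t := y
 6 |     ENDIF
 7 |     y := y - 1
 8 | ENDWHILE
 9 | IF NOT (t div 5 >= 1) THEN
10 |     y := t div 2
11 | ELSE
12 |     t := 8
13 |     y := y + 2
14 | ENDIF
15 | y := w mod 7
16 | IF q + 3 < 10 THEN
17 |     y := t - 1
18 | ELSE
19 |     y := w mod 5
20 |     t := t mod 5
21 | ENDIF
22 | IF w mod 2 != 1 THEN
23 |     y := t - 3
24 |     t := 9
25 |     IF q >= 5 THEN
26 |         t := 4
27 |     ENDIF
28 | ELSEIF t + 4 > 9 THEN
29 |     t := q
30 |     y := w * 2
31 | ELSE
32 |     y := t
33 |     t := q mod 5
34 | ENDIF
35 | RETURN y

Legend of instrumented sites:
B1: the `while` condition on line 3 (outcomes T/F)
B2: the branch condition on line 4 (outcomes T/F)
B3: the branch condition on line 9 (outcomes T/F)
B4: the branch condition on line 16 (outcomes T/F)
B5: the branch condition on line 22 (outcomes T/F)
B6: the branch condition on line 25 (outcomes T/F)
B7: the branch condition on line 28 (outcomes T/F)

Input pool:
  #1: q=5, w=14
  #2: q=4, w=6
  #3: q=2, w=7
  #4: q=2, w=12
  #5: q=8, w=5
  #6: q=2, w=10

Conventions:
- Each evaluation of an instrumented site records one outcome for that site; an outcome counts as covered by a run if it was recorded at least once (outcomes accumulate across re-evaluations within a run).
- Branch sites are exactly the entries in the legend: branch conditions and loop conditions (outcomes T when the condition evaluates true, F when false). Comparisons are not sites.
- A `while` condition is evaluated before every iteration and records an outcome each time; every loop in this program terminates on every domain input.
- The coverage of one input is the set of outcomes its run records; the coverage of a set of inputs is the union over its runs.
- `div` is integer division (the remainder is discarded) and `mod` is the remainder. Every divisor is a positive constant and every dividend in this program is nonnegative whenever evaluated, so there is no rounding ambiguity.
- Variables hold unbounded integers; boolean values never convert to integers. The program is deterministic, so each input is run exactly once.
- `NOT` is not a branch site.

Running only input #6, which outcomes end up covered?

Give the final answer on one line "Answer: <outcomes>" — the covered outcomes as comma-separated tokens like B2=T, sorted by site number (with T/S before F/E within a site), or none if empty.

Running input #6 (q=2, w=10), event by event:
  B1->F, B3->F, B4->T, B5->T, B6->F
deduplicating events, the covered set is: B1=F, B3=F, B4=T, B5=T, B6=F

Answer: B1=F, B3=F, B4=T, B5=T, B6=F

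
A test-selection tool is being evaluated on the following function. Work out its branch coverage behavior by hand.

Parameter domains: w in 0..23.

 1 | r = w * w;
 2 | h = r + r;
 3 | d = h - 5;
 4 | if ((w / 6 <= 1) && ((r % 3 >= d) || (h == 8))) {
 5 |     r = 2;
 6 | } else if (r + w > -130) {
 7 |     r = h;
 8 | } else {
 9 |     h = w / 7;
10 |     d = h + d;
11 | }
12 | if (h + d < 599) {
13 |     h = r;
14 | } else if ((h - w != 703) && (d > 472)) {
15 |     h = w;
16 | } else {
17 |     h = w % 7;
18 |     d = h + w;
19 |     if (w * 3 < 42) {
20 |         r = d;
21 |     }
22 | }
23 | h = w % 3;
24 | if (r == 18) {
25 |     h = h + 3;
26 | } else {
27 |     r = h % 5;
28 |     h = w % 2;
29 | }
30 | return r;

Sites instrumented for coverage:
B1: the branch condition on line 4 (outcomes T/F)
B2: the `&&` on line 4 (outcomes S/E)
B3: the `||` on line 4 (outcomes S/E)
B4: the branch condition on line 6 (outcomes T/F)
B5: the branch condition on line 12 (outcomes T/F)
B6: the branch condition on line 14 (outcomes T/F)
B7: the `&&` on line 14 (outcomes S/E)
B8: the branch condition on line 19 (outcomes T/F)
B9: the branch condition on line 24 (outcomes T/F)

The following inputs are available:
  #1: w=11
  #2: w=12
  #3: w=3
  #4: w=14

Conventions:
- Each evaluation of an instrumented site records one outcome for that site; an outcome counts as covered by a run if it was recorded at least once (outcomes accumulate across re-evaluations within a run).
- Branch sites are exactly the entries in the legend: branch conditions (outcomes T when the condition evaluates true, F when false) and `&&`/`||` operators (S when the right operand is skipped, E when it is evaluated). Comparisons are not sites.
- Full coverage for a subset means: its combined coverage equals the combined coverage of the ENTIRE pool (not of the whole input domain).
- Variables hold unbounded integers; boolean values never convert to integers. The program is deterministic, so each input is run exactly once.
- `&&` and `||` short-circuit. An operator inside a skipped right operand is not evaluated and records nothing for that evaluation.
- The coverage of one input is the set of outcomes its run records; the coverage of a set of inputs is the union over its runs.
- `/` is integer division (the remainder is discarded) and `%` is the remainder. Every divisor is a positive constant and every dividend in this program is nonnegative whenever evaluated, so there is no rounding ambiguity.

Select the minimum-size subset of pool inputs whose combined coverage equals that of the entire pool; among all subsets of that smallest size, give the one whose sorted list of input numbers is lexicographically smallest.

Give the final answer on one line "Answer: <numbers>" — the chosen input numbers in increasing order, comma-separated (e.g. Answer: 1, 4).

input #1, w=11: outcomes B1=F, B2=E, B3=E, B4=T, B5=T, B9=F
input #2, w=12: outcomes B1=F, B2=S, B4=T, B5=T, B9=F
input #3, w=3: outcomes B1=F, B2=E, B3=E, B4=T, B5=T, B9=T
input #4, w=14: outcomes B1=F, B2=S, B4=T, B5=F, B6=F, B7=E, B8=F, B9=F
together the pool reaches 12 outcomes: B1=F, B2=S, B2=E, B3=E, B4=T, B5=T, B5=F, B6=F, B7=E, B8=F, B9=T, B9=F
checked all size-1 subsets: none covers 12 outcomes (max 8/12)
inputs {3, 4} (size 2) cover everything; no size-2 subset with a lexicographically smaller index list covers all 12

Answer: 3, 4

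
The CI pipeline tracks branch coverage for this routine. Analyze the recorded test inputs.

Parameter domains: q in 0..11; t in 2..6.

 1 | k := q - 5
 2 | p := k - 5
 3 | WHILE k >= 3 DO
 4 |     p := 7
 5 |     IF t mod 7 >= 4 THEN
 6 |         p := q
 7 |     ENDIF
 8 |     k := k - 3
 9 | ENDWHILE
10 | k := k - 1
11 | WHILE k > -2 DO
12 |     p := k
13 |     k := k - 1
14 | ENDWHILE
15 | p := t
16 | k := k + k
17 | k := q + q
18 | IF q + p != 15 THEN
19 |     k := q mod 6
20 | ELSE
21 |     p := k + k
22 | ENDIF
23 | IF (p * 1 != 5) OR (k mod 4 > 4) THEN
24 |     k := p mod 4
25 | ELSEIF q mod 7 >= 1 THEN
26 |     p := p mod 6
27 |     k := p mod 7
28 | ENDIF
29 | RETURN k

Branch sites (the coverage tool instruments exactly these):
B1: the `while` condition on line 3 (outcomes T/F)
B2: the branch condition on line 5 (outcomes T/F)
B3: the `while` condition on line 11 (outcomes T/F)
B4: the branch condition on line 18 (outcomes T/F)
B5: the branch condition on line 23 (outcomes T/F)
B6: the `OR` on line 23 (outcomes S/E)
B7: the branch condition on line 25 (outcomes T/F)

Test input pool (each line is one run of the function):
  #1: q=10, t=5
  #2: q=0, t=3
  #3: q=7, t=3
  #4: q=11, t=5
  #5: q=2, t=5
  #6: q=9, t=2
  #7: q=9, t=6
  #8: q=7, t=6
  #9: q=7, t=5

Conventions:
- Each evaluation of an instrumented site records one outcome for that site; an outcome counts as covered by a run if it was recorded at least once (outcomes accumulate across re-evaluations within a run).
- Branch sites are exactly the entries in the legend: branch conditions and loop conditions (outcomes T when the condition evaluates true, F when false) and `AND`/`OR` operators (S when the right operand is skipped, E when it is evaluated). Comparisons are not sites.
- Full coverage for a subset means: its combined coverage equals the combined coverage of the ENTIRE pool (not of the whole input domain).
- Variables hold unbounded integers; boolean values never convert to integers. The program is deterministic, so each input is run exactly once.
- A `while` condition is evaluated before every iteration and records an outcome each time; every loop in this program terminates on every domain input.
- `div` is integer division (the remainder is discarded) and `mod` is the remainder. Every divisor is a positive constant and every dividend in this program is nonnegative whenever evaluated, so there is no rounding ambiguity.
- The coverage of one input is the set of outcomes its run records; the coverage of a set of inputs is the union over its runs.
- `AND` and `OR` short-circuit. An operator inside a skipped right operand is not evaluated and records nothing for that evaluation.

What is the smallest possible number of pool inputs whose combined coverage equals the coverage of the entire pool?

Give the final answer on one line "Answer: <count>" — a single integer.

test 1 (q=10, t=5) hits B1=T, B1=F, B2=T, B3=T, B3=F, B4=F, B5=T, B6=S
test 2 (q=0, t=3) hits B1=F, B3=F, B4=T, B5=T, B6=S
test 3 (q=7, t=3) hits B1=F, B3=T, B3=F, B4=T, B5=T, B6=S
test 4 (q=11, t=5) hits B1=T, B1=F, B2=T, B3=T, B3=F, B4=T, B5=F, B6=E, B7=T
test 5 (q=2, t=5) hits B1=F, B3=F, B4=T, B5=F, B6=E, B7=T
test 6 (q=9, t=2) hits B1=T, B1=F, B2=F, B3=T, B3=F, B4=T, B5=T, B6=S
test 7 (q=9, t=6) hits B1=T, B1=F, B2=T, B3=T, B3=F, B4=F, B5=T, B6=S
test 8 (q=7, t=6) hits B1=F, B3=T, B3=F, B4=T, B5=T, B6=S
test 9 (q=7, t=5) hits B1=F, B3=T, B3=F, B4=T, B5=F, B6=E, B7=F
union over all inputs: B1=T, B1=F, B2=T, B2=F, B3=T, B3=F, B4=T, B4=F, B5=T, B5=F, B6=S, B6=E, B7=T, B7=F (14 outcomes)
no size-1 subset reaches all 14 outcomes (best union: 9/14)
no size-2 subset reaches all 14 outcomes (best union: 12/14)
no size-3 subset reaches all 14 outcomes (best union: 13/14)
size 4: inputs {1, 4, 6, 9} cover all 14 outcomes, and no lexicographically smaller subset of this size does

Answer: 4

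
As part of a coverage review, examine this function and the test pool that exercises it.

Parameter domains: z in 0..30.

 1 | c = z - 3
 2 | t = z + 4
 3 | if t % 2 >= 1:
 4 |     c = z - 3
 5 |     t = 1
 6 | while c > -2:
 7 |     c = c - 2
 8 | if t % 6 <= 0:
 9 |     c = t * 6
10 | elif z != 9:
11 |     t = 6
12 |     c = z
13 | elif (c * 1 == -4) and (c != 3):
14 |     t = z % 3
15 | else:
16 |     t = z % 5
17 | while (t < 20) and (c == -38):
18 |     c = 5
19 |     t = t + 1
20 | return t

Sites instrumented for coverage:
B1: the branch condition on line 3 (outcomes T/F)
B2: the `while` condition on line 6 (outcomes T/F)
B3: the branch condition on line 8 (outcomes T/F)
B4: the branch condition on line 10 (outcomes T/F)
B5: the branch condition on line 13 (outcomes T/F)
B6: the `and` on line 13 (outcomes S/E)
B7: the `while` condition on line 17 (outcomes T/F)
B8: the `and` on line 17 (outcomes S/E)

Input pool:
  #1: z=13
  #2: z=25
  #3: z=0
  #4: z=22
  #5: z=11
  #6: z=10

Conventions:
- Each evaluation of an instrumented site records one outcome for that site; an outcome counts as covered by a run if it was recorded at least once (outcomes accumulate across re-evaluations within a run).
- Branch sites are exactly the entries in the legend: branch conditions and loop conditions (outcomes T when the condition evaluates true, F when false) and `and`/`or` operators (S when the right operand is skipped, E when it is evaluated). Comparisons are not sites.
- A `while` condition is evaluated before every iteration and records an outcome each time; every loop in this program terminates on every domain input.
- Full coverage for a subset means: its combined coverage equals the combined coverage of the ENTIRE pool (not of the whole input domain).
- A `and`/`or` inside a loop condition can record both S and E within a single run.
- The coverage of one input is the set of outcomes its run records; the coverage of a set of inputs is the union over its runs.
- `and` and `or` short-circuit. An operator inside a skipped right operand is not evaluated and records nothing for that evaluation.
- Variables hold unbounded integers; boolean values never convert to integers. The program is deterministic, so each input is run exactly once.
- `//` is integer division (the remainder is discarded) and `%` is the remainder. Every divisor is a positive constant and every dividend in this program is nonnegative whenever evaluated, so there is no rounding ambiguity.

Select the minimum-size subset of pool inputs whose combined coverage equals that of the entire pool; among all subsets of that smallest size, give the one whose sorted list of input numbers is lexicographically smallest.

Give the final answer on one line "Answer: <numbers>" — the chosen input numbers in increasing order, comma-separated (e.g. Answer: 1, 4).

input #1, z=13: events B1->T, B2->T, B2->T, B2->T, B2->T, B2->T, B2->T, B2->F, B3->F, B4->T, B8->E, B7->F; outcomes B1=T, B2=T, B2=F, B3=F, B4=T, B7=F, B8=E
input #2, z=25: events B1->T, B2->T, B2->T, B2->T, B2->T, B2->T, B2->T, B2->T, B2->T, B2->T, B2->T, B2->T, B2->T, B2->F, ...; outcomes B1=T, B2=T, B2=F, B3=F, B4=T, B7=F, B8=E
input #3, z=0: events B1->F, B2->F, B3->F, B4->T, B8->E, B7->F; outcomes B1=F, B2=F, B3=F, B4=T, B7=F, B8=E
input #4, z=22: events B1->F, B2->T, B2->T, B2->T, B2->T, B2->T, B2->T, B2->T, B2->T, B2->T, B2->T, B2->T, B2->F, B3->F, ...; outcomes B1=F, B2=T, B2=F, B3=F, B4=T, B7=F, B8=E
input #5, z=11: events B1->T, B2->T, B2->T, B2->T, B2->T, B2->T, B2->F, B3->F, B4->T, B8->E, B7->F; outcomes B1=T, B2=T, B2=F, B3=F, B4=T, B7=F, B8=E
input #6, z=10: events B1->F, B2->T, B2->T, B2->T, B2->T, B2->T, B2->F, B3->F, B4->T, B8->E, B7->F; outcomes B1=F, B2=T, B2=F, B3=F, B4=T, B7=F, B8=E
union over all inputs: B1=T, B1=F, B2=T, B2=F, B3=F, B4=T, B7=F, B8=E (8 outcomes)
no size-1 subset reaches all 8 outcomes (best union: 7/8)
at size 2, {1, 3} reaches all 8 outcomes; every lexicographically earlier size-2 subset fails

Answer: 1, 3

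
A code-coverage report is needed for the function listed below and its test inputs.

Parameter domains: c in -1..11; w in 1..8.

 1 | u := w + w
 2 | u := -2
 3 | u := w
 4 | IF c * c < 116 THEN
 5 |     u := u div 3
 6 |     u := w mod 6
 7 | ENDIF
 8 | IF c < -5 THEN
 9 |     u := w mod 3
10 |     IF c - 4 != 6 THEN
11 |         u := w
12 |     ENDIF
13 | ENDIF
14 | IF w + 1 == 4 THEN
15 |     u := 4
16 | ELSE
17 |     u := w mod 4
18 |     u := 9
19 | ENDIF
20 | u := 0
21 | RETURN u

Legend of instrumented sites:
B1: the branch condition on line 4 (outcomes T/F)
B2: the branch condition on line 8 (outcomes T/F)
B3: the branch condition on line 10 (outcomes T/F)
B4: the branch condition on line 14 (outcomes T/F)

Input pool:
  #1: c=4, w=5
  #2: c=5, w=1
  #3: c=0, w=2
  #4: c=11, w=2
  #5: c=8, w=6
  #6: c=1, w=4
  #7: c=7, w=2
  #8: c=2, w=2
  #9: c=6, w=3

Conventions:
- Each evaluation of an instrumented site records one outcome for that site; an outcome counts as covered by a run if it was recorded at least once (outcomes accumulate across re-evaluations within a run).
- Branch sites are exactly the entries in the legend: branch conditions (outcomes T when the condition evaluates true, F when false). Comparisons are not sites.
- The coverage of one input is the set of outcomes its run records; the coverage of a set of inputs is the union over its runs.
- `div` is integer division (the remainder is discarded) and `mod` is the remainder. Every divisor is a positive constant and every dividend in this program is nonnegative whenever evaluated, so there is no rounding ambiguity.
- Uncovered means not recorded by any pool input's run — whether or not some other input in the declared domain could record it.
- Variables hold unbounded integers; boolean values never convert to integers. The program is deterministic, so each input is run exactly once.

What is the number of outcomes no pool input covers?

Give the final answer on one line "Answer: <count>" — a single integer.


input #1 (c=4, w=5): covers B1=T, B2=F, B4=F
input #2 (c=5, w=1): covers B1=T, B2=F, B4=F
input #3 (c=0, w=2): covers B1=T, B2=F, B4=F
input #4 (c=11, w=2): covers B1=F, B2=F, B4=F
input #5 (c=8, w=6): covers B1=T, B2=F, B4=F
input #6 (c=1, w=4): covers B1=T, B2=F, B4=F
input #7 (c=7, w=2): covers B1=T, B2=F, B4=F
input #8 (c=2, w=2): covers B1=T, B2=F, B4=F
input #9 (c=6, w=3): covers B1=T, B2=F, B4=T
union over the pool: B1=T, B1=F, B2=F, B4=T, B4=F
uncovered (3 of 8): B2=T, B3=T, B3=F
Answer: 3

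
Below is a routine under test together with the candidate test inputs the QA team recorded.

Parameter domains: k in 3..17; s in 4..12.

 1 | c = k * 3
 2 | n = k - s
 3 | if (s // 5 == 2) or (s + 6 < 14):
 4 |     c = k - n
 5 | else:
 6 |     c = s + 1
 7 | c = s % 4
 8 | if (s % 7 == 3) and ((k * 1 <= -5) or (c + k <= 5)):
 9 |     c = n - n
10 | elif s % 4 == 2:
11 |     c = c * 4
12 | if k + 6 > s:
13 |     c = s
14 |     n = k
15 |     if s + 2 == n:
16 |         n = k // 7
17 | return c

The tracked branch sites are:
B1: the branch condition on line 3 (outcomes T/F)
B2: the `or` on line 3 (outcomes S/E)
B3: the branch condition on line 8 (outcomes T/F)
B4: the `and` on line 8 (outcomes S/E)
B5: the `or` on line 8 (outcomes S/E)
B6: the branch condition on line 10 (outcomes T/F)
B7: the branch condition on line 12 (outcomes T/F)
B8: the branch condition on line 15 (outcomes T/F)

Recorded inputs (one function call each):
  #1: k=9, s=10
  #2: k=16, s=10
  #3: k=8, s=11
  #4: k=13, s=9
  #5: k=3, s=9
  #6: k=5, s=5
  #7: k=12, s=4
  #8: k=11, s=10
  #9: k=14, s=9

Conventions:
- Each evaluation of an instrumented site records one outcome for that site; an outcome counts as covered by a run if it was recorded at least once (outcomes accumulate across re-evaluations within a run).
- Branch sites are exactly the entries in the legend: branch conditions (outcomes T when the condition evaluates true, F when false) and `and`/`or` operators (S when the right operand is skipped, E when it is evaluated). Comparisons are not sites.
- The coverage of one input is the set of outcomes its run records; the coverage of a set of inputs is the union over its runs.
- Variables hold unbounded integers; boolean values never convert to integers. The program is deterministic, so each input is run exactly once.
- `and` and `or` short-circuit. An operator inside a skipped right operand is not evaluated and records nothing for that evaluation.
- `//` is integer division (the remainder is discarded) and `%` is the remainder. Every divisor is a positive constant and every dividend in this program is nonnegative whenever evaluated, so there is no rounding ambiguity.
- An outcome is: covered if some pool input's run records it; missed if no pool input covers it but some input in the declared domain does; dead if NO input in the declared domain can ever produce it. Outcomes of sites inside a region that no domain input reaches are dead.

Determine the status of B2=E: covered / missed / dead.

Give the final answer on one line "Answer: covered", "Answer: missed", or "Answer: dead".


B2=E is recorded by pool input(s) 4, 5, 6, 7, 9 -> covered
Answer: covered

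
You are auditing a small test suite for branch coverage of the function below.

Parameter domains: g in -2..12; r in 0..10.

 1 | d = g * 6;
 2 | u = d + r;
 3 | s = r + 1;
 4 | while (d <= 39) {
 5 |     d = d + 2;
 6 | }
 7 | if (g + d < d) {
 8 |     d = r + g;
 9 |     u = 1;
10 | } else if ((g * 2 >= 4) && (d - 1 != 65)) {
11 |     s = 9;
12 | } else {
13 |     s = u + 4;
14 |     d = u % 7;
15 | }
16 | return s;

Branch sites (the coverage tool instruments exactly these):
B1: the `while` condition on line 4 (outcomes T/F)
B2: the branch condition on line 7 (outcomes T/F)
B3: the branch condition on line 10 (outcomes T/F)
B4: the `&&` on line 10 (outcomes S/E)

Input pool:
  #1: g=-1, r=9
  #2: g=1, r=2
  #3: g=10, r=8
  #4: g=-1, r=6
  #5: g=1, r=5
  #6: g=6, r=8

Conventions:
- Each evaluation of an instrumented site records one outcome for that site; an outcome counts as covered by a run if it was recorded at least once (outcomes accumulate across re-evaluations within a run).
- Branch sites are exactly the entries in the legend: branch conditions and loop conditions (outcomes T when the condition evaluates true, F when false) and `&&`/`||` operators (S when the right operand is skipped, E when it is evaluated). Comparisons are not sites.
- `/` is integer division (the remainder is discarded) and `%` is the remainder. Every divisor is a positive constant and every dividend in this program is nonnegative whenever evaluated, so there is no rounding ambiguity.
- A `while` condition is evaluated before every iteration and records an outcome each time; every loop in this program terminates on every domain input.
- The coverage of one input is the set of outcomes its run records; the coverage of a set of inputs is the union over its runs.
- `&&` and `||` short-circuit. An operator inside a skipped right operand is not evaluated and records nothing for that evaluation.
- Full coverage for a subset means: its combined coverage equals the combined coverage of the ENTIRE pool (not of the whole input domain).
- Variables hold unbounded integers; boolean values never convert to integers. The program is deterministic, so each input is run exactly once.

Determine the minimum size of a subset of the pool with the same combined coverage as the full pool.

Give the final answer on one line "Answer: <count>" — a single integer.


input #1 (g=-1, r=9): events B1->T, B1->T, B1->T, B1->T, B1->T, B1->T, B1->T, B1->T, B1->T, B1->T, B1->T, B1->T, B1->T, B1->T, ...; covers B1=T, B1=F, B2=T
input #2 (g=1, r=2): events B1->T, B1->T, B1->T, B1->T, B1->T, B1->T, B1->T, B1->T, B1->T, B1->T, B1->T, B1->T, B1->T, B1->T, ...; covers B1=T, B1=F, B2=F, B3=F, B4=S
input #3 (g=10, r=8): events B1->F, B2->F, B4->E, B3->T; covers B1=F, B2=F, B3=T, B4=E
input #4 (g=-1, r=6): events B1->T, B1->T, B1->T, B1->T, B1->T, B1->T, B1->T, B1->T, B1->T, B1->T, B1->T, B1->T, B1->T, B1->T, ...; covers B1=T, B1=F, B2=T
input #5 (g=1, r=5): events B1->T, B1->T, B1->T, B1->T, B1->T, B1->T, B1->T, B1->T, B1->T, B1->T, B1->T, B1->T, B1->T, B1->T, ...; covers B1=T, B1=F, B2=F, B3=F, B4=S
input #6 (g=6, r=8): events B1->T, B1->T, B1->F, B2->F, B4->E, B3->T; covers B1=T, B1=F, B2=F, B3=T, B4=E
pool-wide coverage (8 outcomes): B1=T, B1=F, B2=T, B2=F, B3=T, B3=F, B4=S, B4=E
size 1 is not enough: best union over all size-1 subsets is 5/8
size 2 is not enough: best union over all size-2 subsets is 7/8
size 3: inputs {1, 2, 3} cover all 8 outcomes, and no lexicographically smaller subset of this size does
Answer: 3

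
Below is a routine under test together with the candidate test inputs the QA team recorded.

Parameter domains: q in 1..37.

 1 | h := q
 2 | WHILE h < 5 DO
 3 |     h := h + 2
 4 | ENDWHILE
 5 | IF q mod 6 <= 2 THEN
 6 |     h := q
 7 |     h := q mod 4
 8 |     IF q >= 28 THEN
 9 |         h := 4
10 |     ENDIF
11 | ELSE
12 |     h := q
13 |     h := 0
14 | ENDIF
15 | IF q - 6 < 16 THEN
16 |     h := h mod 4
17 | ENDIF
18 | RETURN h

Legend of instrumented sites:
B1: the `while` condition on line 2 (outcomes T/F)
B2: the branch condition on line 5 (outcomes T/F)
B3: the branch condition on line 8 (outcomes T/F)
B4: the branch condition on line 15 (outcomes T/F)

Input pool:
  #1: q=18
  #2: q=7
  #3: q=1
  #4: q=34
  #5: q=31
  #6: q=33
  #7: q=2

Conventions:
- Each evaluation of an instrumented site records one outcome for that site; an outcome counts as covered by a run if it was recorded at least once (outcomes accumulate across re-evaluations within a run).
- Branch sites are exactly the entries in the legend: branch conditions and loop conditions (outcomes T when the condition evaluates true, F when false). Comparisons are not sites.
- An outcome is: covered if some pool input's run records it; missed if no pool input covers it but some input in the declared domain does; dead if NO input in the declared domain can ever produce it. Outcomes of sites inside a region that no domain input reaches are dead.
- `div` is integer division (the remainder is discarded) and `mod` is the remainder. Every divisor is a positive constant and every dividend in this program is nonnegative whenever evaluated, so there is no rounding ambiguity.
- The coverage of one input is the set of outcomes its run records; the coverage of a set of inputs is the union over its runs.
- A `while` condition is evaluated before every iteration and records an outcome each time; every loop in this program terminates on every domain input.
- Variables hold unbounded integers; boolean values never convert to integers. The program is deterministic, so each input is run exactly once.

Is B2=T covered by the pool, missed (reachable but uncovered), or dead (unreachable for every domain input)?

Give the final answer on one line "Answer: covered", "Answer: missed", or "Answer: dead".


B2=T is recorded by pool input(s) 1, 2, 3, 5, 7 -> covered
Answer: covered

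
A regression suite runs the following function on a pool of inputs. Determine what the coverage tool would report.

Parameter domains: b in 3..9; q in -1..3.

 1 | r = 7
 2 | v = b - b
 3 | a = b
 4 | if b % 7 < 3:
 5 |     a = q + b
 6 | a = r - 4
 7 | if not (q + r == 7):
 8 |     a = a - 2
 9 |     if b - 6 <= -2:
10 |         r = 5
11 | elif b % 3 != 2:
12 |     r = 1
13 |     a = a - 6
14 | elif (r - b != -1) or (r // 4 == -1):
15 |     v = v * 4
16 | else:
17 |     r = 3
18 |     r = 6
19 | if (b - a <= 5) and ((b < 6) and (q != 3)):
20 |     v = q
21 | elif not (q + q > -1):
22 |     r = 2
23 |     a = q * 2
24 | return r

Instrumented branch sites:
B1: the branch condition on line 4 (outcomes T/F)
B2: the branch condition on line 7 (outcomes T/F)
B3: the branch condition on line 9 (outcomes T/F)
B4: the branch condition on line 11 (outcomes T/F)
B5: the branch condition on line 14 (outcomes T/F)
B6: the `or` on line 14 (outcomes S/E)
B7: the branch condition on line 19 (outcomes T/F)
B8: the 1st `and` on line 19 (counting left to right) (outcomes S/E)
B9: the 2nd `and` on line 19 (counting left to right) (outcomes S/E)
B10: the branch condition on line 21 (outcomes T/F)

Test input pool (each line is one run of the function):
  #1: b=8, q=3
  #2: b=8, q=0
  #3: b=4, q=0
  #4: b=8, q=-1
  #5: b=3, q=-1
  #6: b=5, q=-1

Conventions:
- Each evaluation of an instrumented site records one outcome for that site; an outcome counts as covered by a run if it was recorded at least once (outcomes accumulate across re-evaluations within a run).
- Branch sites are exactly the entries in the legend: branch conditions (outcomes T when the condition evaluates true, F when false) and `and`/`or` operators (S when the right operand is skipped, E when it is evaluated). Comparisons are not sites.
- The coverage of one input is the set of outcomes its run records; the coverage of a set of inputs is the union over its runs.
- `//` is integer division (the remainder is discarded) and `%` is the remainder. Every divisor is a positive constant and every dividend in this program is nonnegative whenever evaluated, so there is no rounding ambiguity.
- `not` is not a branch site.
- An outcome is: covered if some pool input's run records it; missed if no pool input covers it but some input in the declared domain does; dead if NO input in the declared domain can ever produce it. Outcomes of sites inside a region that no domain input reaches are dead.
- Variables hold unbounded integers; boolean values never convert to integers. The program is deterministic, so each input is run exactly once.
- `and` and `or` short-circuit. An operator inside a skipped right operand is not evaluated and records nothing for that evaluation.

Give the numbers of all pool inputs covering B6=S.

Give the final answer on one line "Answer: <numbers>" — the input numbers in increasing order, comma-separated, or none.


input #1 (b=8, q=3): does not produce B6=S
input #2 (b=8, q=0): does not produce B6=S
input #3 (b=4, q=0): does not produce B6=S
input #4 (b=8, q=-1): does not produce B6=S
input #5 (b=3, q=-1): does not produce B6=S
input #6 (b=5, q=-1): does not produce B6=S
Answer: none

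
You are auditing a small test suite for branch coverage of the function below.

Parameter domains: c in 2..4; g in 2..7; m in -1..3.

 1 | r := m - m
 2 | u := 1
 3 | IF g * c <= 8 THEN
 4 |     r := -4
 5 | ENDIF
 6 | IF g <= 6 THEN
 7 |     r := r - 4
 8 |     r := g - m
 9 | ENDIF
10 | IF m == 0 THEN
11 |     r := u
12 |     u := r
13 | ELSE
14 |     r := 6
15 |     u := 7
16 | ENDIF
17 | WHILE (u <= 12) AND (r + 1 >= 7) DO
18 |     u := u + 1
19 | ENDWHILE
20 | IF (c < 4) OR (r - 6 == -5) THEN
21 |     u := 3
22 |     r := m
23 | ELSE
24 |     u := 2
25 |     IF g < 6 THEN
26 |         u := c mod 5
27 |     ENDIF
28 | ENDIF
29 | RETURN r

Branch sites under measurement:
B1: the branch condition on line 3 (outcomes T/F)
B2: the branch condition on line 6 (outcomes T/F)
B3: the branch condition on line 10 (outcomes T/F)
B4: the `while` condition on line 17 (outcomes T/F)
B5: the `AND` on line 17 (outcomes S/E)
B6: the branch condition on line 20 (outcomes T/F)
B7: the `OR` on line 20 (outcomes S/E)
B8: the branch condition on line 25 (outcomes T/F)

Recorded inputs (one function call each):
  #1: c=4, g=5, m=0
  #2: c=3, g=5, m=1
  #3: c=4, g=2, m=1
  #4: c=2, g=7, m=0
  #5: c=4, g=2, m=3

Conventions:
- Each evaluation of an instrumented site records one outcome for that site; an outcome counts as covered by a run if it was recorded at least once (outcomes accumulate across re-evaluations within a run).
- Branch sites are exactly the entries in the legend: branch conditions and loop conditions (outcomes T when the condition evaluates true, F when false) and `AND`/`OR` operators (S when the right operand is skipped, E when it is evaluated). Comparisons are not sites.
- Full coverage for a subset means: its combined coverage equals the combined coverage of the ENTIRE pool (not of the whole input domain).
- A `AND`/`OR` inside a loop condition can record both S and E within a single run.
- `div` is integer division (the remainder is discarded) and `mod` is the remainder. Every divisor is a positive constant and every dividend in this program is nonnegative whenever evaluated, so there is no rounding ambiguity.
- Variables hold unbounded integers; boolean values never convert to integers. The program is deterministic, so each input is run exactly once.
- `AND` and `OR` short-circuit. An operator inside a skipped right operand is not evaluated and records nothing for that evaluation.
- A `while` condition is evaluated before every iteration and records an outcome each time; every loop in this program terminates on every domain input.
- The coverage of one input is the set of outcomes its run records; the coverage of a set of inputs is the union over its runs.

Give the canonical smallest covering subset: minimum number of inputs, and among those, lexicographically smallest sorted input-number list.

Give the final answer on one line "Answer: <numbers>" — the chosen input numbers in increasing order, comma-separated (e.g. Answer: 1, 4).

#1 (c=4, g=5, m=0) -> B1->F, B2->T, B3->T, B5->E, B4->F, B7->E, B6->T; covered: B1=F, B2=T, B3=T, B4=F, B5=E, B6=T, B7=E
#2 (c=3, g=5, m=1) -> B1->F, B2->T, B3->F, B5->E, B4->T, B5->E, B4->T, B5->E, B4->T, B5->E, B4->T, B5->E, B4->T, B5->E, ...; covered: B1=F, B2=T, B3=F, B4=T, B4=F, B5=S, B5=E, B6=T, B7=S
#3 (c=4, g=2, m=1) -> B1->T, B2->T, B3->F, B5->E, B4->T, B5->E, B4->T, B5->E, B4->T, B5->E, B4->T, B5->E, B4->T, B5->E, ...; covered: B1=T, B2=T, B3=F, B4=T, B4=F, B5=S, B5=E, B6=F, B7=E, B8=T
#4 (c=2, g=7, m=0) -> B1->F, B2->F, B3->T, B5->E, B4->F, B7->S, B6->T; covered: B1=F, B2=F, B3=T, B4=F, B5=E, B6=T, B7=S
#5 (c=4, g=2, m=3) -> B1->T, B2->T, B3->F, B5->E, B4->T, B5->E, B4->T, B5->E, B4->T, B5->E, B4->T, B5->E, B4->T, B5->E, ...; covered: B1=T, B2=T, B3=F, B4=T, B4=F, B5=S, B5=E, B6=F, B7=E, B8=T
together the pool reaches 15 outcomes: B1=T, B1=F, B2=T, B2=F, B3=T, B3=F, B4=T, B4=F, B5=S, B5=E, B6=T, B6=F, B7=S, B7=E, B8=T
size 1 is not enough: best union over all size-1 subsets is 10/15
inputs {3, 4} (size 2) cover everything; no size-2 subset with a lexicographically smaller index list covers all 15

Answer: 3, 4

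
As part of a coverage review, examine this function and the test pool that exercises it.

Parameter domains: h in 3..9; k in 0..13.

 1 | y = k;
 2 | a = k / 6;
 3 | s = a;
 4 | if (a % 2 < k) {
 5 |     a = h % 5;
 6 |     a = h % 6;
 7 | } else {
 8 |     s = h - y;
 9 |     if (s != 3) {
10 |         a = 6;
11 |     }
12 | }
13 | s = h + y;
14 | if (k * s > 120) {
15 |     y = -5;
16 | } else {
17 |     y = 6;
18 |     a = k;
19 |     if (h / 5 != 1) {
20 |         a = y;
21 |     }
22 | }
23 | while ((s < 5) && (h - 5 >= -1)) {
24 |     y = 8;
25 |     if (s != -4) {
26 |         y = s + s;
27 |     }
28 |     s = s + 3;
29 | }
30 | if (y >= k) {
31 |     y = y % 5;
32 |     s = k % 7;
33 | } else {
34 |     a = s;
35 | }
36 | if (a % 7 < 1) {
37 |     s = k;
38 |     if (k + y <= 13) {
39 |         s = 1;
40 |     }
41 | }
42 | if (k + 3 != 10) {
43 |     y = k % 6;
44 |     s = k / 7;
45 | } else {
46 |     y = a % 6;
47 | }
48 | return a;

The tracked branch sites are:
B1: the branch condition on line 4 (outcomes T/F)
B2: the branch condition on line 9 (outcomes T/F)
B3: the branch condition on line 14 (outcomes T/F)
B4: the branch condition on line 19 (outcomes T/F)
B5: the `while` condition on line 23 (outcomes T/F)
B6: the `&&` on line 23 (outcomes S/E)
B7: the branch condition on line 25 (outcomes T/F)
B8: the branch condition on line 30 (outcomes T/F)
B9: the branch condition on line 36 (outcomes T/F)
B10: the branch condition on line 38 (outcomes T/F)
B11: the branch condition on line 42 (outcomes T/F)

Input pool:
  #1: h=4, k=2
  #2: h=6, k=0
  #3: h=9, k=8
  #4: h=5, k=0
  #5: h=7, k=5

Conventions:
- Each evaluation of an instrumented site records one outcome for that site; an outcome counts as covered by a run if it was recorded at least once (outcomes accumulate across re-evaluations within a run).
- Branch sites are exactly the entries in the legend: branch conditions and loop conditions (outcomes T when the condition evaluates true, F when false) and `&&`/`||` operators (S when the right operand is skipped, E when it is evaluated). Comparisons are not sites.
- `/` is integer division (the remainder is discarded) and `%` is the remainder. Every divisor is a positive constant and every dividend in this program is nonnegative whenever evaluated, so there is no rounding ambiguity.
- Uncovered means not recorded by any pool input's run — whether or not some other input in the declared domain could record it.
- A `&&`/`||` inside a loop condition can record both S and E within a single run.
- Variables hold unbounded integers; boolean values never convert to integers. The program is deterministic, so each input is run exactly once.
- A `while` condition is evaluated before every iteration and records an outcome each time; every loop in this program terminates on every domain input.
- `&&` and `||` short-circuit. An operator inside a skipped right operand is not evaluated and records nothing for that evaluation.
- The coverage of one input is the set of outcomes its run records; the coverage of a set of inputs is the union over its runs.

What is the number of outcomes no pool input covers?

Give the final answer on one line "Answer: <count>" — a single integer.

test 1 (h=4, k=2) fires B1->T, B3->F, B4->T, B6->S, B5->F, B8->T, B9->F, B11->T; hits B1=T, B3=F, B4=T, B5=F, B6=S, B8=T, B9=F, B11=T
test 2 (h=6, k=0) fires B1->F, B2->T, B3->F, B4->F, B6->S, B5->F, B8->T, B9->T, B10->T, B11->T; hits B1=F, B2=T, B3=F, B4=F, B5=F, B6=S, B8=T, B9=T, B10=T, B11=T
test 3 (h=9, k=8) fires B1->T, B3->T, B6->S, B5->F, B8->F, B9->F, B11->T; hits B1=T, B3=T, B5=F, B6=S, B8=F, B9=F, B11=T
test 4 (h=5, k=0) fires B1->F, B2->T, B3->F, B4->F, B6->S, B5->F, B8->T, B9->T, B10->T, B11->T; hits B1=F, B2=T, B3=F, B4=F, B5=F, B6=S, B8=T, B9=T, B10=T, B11=T
test 5 (h=7, k=5) fires B1->T, B3->F, B4->F, B6->S, B5->F, B8->T, B9->F, B11->T; hits B1=T, B3=F, B4=F, B5=F, B6=S, B8=T, B9=F, B11=T
union over the pool: B1=T, B1=F, B2=T, B3=T, B3=F, B4=T, B4=F, B5=F, B6=S, B8=T, B8=F, B9=T, B9=F, B10=T, B11=T
uncovered (7 of 22): B2=F, B5=T, B6=E, B7=T, B7=F, B10=F, B11=F

Answer: 7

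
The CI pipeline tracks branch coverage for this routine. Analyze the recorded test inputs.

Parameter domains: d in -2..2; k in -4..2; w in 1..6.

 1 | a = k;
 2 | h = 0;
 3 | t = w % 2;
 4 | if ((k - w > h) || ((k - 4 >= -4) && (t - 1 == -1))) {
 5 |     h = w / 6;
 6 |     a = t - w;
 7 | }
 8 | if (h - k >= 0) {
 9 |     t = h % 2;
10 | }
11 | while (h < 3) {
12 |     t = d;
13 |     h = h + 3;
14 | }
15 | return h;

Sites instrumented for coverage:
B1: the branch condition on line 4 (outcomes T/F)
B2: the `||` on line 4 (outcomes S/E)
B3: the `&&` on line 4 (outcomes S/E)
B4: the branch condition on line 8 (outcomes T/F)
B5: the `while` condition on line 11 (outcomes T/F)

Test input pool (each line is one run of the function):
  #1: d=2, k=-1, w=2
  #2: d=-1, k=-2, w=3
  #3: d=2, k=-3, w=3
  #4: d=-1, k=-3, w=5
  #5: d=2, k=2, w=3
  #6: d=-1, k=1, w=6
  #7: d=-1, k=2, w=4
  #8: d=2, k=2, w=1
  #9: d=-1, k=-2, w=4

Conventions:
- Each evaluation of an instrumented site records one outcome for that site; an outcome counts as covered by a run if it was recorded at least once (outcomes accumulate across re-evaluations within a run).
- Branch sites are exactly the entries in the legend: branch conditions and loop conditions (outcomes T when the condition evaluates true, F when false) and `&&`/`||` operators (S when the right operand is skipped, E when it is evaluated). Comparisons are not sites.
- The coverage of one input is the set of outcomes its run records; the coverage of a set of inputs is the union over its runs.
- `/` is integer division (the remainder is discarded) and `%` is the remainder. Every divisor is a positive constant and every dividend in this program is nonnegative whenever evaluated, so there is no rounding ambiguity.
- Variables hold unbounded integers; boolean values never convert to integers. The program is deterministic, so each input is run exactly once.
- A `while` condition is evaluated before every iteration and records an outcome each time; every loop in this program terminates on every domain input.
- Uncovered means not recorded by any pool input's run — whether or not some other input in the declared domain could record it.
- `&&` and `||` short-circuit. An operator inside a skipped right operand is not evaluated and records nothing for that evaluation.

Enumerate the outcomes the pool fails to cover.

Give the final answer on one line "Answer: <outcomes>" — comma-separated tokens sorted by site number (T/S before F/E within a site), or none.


#1 (d=2, k=-1, w=2) -> B2->E, B3->S, B1->F, B4->T, B5->T, B5->F; covered: B1=F, B2=E, B3=S, B4=T, B5=T, B5=F
#2 (d=-1, k=-2, w=3) -> B2->E, B3->S, B1->F, B4->T, B5->T, B5->F; covered: B1=F, B2=E, B3=S, B4=T, B5=T, B5=F
#3 (d=2, k=-3, w=3) -> B2->E, B3->S, B1->F, B4->T, B5->T, B5->F; covered: B1=F, B2=E, B3=S, B4=T, B5=T, B5=F
#4 (d=-1, k=-3, w=5) -> B2->E, B3->S, B1->F, B4->T, B5->T, B5->F; covered: B1=F, B2=E, B3=S, B4=T, B5=T, B5=F
#5 (d=2, k=2, w=3) -> B2->E, B3->E, B1->F, B4->F, B5->T, B5->F; covered: B1=F, B2=E, B3=E, B4=F, B5=T, B5=F
#6 (d=-1, k=1, w=6) -> B2->E, B3->E, B1->T, B4->T, B5->T, B5->F; covered: B1=T, B2=E, B3=E, B4=T, B5=T, B5=F
#7 (d=-1, k=2, w=4) -> B2->E, B3->E, B1->T, B4->F, B5->T, B5->F; covered: B1=T, B2=E, B3=E, B4=F, B5=T, B5=F
#8 (d=2, k=2, w=1) -> B2->S, B1->T, B4->F, B5->T, B5->F; covered: B1=T, B2=S, B4=F, B5=T, B5=F
#9 (d=-1, k=-2, w=4) -> B2->E, B3->S, B1->F, B4->T, B5->T, B5->F; covered: B1=F, B2=E, B3=S, B4=T, B5=T, B5=F
union over the pool: B1=T, B1=F, B2=S, B2=E, B3=S, B3=E, B4=T, B4=F, B5=T, B5=F
uncovered (0 of 10): none
Answer: none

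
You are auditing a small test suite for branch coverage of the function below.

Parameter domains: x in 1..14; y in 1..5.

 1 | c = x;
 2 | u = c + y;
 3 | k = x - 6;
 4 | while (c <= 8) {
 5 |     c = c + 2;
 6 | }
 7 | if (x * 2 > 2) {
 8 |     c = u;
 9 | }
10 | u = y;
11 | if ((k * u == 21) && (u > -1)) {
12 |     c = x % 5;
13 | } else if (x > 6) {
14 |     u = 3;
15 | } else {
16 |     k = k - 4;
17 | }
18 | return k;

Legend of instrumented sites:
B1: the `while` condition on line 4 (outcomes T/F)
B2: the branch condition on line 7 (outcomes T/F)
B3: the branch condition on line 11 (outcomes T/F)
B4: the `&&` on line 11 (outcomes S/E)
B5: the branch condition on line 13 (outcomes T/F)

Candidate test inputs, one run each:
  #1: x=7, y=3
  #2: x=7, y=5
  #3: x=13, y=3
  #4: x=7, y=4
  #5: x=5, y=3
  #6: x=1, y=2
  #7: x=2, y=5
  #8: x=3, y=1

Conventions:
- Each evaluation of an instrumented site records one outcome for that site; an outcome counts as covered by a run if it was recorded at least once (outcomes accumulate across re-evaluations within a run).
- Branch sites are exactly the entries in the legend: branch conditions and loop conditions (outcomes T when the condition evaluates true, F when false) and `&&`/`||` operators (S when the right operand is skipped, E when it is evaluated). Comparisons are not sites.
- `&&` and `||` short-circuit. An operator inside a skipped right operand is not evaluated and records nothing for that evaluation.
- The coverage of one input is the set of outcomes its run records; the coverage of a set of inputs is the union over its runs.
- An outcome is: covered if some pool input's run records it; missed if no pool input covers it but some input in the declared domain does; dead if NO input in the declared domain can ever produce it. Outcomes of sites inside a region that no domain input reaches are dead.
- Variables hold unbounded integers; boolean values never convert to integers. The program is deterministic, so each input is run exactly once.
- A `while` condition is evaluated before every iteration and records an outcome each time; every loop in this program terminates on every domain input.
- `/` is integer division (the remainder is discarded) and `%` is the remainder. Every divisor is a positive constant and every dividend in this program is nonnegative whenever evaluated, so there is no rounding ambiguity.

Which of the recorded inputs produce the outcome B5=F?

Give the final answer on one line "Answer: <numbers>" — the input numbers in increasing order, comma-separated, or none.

input #1 (x=7, y=3): misses B5=F
input #2 (x=7, y=5): misses B5=F
input #3 (x=13, y=3): misses B5=F
input #4 (x=7, y=4): misses B5=F
input #5 (x=5, y=3): covers B5=F
input #6 (x=1, y=2): covers B5=F
input #7 (x=2, y=5): covers B5=F
input #8 (x=3, y=1): covers B5=F

Answer: 5, 6, 7, 8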